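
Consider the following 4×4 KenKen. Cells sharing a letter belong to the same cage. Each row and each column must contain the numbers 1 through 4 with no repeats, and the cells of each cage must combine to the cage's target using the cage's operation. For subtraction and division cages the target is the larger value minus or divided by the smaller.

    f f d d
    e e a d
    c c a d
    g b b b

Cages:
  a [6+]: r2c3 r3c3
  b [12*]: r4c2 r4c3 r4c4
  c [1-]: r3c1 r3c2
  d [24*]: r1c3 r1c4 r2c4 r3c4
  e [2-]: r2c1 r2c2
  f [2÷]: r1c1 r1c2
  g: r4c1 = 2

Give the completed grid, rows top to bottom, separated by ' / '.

1 2 3 4 / 3 1 4 2 / 4 3 2 1 / 2 4 1 3

G is a freebie, so r4c1 = 2.
The two cells of cage f must have quotient 2; hence r1c2 = 2.
The only place for 1 in row 3 is r3c4.
The 4 cells of cage d must have product 24, so r2c4 = 2.
2 is placed in row 2; hence r2c3 = 4.
Cage a's pair has sum 6, so r3c3 = 2.
Column 3 already has 4, leaving r1c3 = 3.
Cage d needs product 24, leaving r1c4 = 4.
Column 3 already has 3, leaving r4c3 = 1.
Column 4 already has 4; hence r4c4 = 3.
4 is placed in row 1, leaving r1c1 = 1.
1 is placed in column 1, which forces r2c1 = 3.
Row 2 now contains 3; hence r2c2 = 1.
Column 1 now contains 3, so r3c1 = 4.
Row 3 now contains 4; hence r3c2 = 3.
Row 4 already has 3; hence r4c2 = 4.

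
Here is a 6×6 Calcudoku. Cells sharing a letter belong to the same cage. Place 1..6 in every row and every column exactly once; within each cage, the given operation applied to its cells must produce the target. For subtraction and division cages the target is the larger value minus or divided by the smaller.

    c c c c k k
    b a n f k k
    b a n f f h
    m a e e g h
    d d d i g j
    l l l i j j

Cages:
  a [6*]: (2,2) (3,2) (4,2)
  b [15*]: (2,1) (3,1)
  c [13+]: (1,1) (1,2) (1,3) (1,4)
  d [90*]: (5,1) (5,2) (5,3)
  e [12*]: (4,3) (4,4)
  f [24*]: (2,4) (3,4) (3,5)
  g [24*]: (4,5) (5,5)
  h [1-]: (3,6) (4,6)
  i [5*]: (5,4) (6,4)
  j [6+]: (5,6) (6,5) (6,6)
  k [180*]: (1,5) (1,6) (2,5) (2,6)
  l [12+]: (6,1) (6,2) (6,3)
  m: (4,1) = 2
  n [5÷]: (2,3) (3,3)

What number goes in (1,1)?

1

M is a freebie, so (4,1) = 2.
The only place for 5 in row 4 is (4,6).
Row 4 needs a 1, and only (4,2) is open for it.
The only place for 6 in row 4 is (4,5).
Column 5 now contains 6, leaving (5,5) = 4.
In row 2, 1 can only go at (2,3), so (2,3) = 1.
1 is placed in column 3; hence (3,3) = 5.
Cage b needs two cells with product 15, so (2,1) = 5.
Row 3 now contains 5; hence (3,1) = 3.
3 is placed in row 3, so (3,2) = 2.
Row 3 now contains 2, which forces (3,5) = 1.
3 is placed in column 1, leaving (5,1) = 6.
Row 5 now contains 6, which forces (5,3) = 3.
The 4 cells of cage k must have product 180, so (1,5) = 5.
2 is placed in column 2; hence (2,2) = 3.
Row 2 now contains 3, leaving (2,5) = 2.
Column 3 now contains 3, leaving (4,3) = 4.
The two cells of cage e must have product 12; hence (4,4) = 3.
Row 5 now contains 3; hence (5,2) = 5.
5 is placed in row 5; hence (5,4) = 1.
Row 5 already has 1, which forces (5,6) = 2.
Column 2 already has 5, so (6,2) = 6.
6 is placed in row 6; hence (6,3) = 2.
Column 4 now contains 1, leaving (6,4) = 5.
Column 5 already has 2, leaving (6,5) = 3.
Row 6 already has 3, so (6,6) = 1.
The 4 cells of cage c must have sum 13, so (1,1) = 1.
Column 2 now contains 6, which forces (1,2) = 4.
Column 3 already has 2, so (1,3) = 6.
Cage c has sum 13, so (1,4) = 2.
Cage k has product 180, which forces (1,6) = 3.
Cage k has product 180, leaving (2,6) = 6.
Column 6 already has 6, leaving (3,6) = 4.
Row 6 already has 1; hence (6,1) = 4.
Row 2 now contains 6; hence (2,4) = 4.
4 is placed in row 3; hence (3,4) = 6.
Filled in: 1 4 6 2 5 3 / 5 3 1 4 2 6 / 3 2 5 6 1 4 / 2 1 4 3 6 5 / 6 5 3 1 4 2 / 4 6 2 5 3 1.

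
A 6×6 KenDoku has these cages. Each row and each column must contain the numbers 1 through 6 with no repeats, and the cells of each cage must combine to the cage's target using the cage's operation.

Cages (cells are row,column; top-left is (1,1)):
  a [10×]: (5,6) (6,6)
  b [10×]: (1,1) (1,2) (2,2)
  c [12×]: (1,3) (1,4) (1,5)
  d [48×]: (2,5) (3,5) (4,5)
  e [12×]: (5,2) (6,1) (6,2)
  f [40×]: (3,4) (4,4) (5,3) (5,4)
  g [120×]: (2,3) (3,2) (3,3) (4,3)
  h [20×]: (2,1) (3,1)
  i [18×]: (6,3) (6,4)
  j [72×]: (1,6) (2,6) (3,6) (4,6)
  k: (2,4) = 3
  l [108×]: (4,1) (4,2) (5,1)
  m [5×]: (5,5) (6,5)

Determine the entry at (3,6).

3

Cage k is a single given cell; hence (2,4) = 3.
Cage l has product 108, so (4,1) = 3.
Cage l needs product 108; hence (4,2) = 6.
Cage l has product 108; hence (5,1) = 6.
3 is placed in column 4, leaving (6,4) = 6.
Row 6 already has 6, leaving (6,3) = 3.
Cage e has product 12; hence (5,2) = 3.
The only place for 3 in row 3 is (3,6).
The only place for 3 in row 1 is (1,5).
The only place for 6 in row 1 is (1,6).
In row 6, 2 can only go at (6,6), so (6,6) = 2.
Column 6 now contains 2, leaving (5,6) = 5.
5 is placed in row 5, which forces (5,5) = 1.
The two cells of cage m must have product 5, so (6,5) = 5.
In column 1, 2 can only go at (1,1), so (1,1) = 2.
The only place for 5 in row 1 is (1,2).
Column 2 already has 5; hence (2,2) = 1.
1 is placed in row 2, so (2,6) = 4.
4 is placed in column 6, which forces (4,6) = 1.
1 is placed in column 2, so (6,2) = 4.
Row 2 now contains 4; hence (2,1) = 5.
Cage h needs two cells with product 20, so (3,1) = 4.
4 is placed in column 2, which forces (3,2) = 2.
The 4 cells of cage f must have product 40; hence (3,4) = 1.
Row 3 now contains 2; hence (3,5) = 6.
Row 4 now contains 1, leaving (4,4) = 5.
Row 6 now contains 4; hence (6,1) = 1.
Cage c needs product 12, which forces (1,3) = 1.
Column 4 now contains 1; hence (1,4) = 4.
Cage g has product 120, leaving (2,3) = 6.
6 is placed in column 5, which forces (2,5) = 2.
6 is placed in row 3, leaving (3,3) = 5.
5 is placed in row 4, so (4,3) = 2.
The 3 cells of cage d must have product 48, leaving (4,5) = 4.
Column 3 now contains 2, so (5,3) = 4.
Column 4 now contains 4, leaving (5,4) = 2.
The full grid is 2 5 1 4 3 6 / 5 1 6 3 2 4 / 4 2 5 1 6 3 / 3 6 2 5 4 1 / 6 3 4 2 1 5 / 1 4 3 6 5 2.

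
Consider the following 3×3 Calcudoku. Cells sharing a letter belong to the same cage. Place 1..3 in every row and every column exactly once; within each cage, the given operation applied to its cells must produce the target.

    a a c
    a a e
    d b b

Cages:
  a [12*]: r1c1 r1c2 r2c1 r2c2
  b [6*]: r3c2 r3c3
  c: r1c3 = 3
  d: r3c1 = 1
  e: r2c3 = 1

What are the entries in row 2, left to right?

C is a freebie, leaving r1c3 = 3.
E is a freebie; hence r2c3 = 1.
Cage d is a single given cell, so r3c1 = 1.
Column 3 now contains 3; hence r3c3 = 2.
1 is placed in column 1, so r1c1 = 2.
Cage a has product 12; hence r1c2 = 1.
Cage a has product 12, leaving r2c1 = 3.
Cage a needs product 12, leaving r2c2 = 2.
2 is placed in row 3, so r3c2 = 3.
Filled in: 2 1 3 / 3 2 1 / 1 3 2.

3 2 1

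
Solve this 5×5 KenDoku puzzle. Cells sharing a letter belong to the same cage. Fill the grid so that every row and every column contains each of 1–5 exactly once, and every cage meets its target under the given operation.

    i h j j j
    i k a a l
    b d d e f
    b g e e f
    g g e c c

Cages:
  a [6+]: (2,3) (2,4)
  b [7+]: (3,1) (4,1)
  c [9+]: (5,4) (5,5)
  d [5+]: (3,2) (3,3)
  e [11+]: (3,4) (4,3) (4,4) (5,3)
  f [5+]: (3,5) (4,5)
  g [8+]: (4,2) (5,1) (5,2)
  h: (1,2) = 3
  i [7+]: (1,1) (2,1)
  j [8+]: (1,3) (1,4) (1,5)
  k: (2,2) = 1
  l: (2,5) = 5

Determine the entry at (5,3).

Cage h is given, leaving (1,2) = 3.
K is a freebie, leaving (2,2) = 1.
L is a freebie; hence (2,5) = 5.
Column 5 already has 5, so (5,5) = 4.
Cage g needs sum 8, leaving (5,1) = 1.
4 is placed in row 5, leaving (5,4) = 5.
Cage j needs sum 8, leaving (1,3) = 5.
Cage g has sum 8, leaving (4,2) = 5.
Row 5 now contains 5, so (5,2) = 2.
2 is placed in row 5, which forces (5,3) = 3.
Row 1 already has 5, which forces (1,1) = 4.
Cage i's pair has sum 7, which forces (2,1) = 3.
3 is placed in column 1, so (3,1) = 5.
Column 2 already has 2, so (3,2) = 4.
Column 3 now contains 3, which forces (3,3) = 1.
3 is placed in column 1; hence (4,1) = 2.
Row 4 already has 2, so (4,3) = 4.
Row 4 already has 2, which forces (4,5) = 3.
Column 3 already has 4, leaving (2,3) = 2.
The two cells of cage a must have sum 6, leaving (2,4) = 4.
The 4 cells of cage e must have sum 11, which forces (3,4) = 3.
Column 5 already has 3, which forces (3,5) = 2.
Row 4 now contains 3, so (4,4) = 1.
Column 4 already has 1; hence (1,4) = 2.
2 is placed in column 5, leaving (1,5) = 1.
The full grid is 4 3 5 2 1 / 3 1 2 4 5 / 5 4 1 3 2 / 2 5 4 1 3 / 1 2 3 5 4.

3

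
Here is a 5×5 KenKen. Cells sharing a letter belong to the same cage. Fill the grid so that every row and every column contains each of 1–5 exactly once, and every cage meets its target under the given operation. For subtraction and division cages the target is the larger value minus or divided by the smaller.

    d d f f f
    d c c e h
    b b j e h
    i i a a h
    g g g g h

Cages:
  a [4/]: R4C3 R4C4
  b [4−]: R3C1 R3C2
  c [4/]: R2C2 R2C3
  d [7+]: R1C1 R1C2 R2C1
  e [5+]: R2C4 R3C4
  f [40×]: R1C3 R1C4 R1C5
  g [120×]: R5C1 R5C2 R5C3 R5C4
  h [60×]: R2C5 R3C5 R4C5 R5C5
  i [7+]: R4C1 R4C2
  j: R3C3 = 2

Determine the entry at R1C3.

5

Cage j is a single given cell, which forces R3C3 = 2.
The only place for 5 in row 2 is R2C5.
In row 2, 3 can only go at R2C1, so R2C1 = 3.
The 3 cells of cage d must have sum 7; hence R1C1 = 1.
Cage d has sum 7, so R1C2 = 3.
1 is placed in column 1, so R3C1 = 5.
Row 3 already has 5, so R3C2 = 1.
Column 2 already has 1; hence R2C2 = 4.
The two cells of cage c must have quotient 4, leaving R2C3 = 1.
Row 2 now contains 1, leaving R2C4 = 2.
Cage i's pair has sum 7; hence R4C1 = 2.
The two cells of cage i must have sum 7, which forces R4C2 = 5.
1 is placed in column 3; hence R4C3 = 4.
Row 4 now contains 4, which forces R4C4 = 1.
Row 4 now contains 1; hence R4C5 = 3.
Column 1 already has 2, leaving R5C1 = 4.
5 is placed in column 2, which forces R5C2 = 2.
4 is placed in row 5, leaving R5C5 = 1.
4 is placed in column 3, leaving R1C3 = 5.
Cage f needs product 40; hence R1C4 = 4.
The 3 cells of cage f must have product 40; hence R1C5 = 2.
Cage e's pair has sum 5, which forces R3C4 = 3.
Column 5 already has 3, leaving R3C5 = 4.
Column 3 already has 5, which forces R5C3 = 3.
Column 4 already has 3, leaving R5C4 = 5.
Completed grid: 1 3 5 4 2 / 3 4 1 2 5 / 5 1 2 3 4 / 2 5 4 1 3 / 4 2 3 5 1.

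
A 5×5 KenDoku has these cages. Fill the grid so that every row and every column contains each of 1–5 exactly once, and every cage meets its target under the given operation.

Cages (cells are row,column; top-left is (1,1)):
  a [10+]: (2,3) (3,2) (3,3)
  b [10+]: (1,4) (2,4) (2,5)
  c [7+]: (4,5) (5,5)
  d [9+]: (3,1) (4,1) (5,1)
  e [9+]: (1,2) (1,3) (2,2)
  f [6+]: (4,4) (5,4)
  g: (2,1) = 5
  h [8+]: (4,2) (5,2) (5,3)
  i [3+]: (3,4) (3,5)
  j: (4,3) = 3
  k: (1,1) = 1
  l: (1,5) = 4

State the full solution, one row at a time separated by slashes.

1 5 2 3 4 / 5 2 1 4 3 / 3 4 5 2 1 / 4 1 3 5 2 / 2 3 4 1 5

Cage k is a single given cell, leaving (1,1) = 1.
Cage l is given; hence (1,5) = 4.
Cage g is given, so (2,1) = 5.
Cage j is a single given cell, so (4,3) = 3.
The only place for 2 in row 1 is (1,3).
In row 3, 3 can only go at (3,1), so (3,1) = 3.
Row 5 needs a 3, and only (5,2) is open for it.
Column 2 already has 3, which forces (1,2) = 5.
Row 1 already has 5, so (1,4) = 3.
Cage e has sum 9; hence (2,2) = 2.
Row 2 already has 2, so (2,4) = 4.
4 is placed in row 2; hence (2,3) = 1.
Cage b has sum 10, which forces (2,5) = 3.
The 3 cells of cage a must have sum 10, which forces (3,2) = 4.
Cage a needs sum 10, which forces (3,3) = 5.
4 is placed in column 2, which forces (4,2) = 1.
Row 4 already has 1, which forces (4,4) = 5.
5 is placed in row 4; hence (4,5) = 2.
Column 3 already has 1, so (5,3) = 4.
Column 4 already has 5, which forces (5,4) = 1.
2 is placed in column 5, which forces (5,5) = 5.
Column 4 now contains 1; hence (3,4) = 2.
2 is placed in column 5; hence (3,5) = 1.
Row 4 now contains 2, which forces (4,1) = 4.
Row 5 now contains 4, which forces (5,1) = 2.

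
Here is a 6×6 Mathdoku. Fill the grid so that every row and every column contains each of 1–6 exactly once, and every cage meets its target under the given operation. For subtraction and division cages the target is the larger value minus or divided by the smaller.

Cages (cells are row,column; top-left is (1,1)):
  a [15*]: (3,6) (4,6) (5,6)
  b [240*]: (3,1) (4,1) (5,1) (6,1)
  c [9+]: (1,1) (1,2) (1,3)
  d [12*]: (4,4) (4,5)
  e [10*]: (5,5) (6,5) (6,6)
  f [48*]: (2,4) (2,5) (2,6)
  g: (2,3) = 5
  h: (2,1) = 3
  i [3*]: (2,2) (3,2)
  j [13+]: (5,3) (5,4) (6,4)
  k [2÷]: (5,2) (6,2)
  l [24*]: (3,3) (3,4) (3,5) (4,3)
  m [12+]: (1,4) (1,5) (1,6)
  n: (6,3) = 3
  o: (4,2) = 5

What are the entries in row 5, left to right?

H is a freebie, which forces (2,1) = 3.
Row 2 now contains 3; hence (2,2) = 1.
Cage g is a single given cell, leaving (2,3) = 5.
Column 2 already has 1, so (3,2) = 3.
Cage o is given, leaving (4,2) = 5.
Cage n is a single given cell, so (6,3) = 3.
In column 1, 1 can only go at (1,1), so (1,1) = 1.
Column 2 needs a 6, and only (1,2) is open for it.
6 is placed in row 1, which forces (1,3) = 2.
Column 3 already has 2; hence (4,3) = 1.
1 is placed in row 4, so (4,6) = 3.
Row 3 needs a 2, and only (3,1) is open for it.
Row 3 needs a 5, and only (3,6) is open for it.
Column 6 now contains 5, which forces (1,6) = 4.
Column 6 now contains 5, which forces (5,6) = 1.
Column 6 now contains 1, so (6,6) = 2.
Column 6 now contains 2; hence (2,6) = 6.
The two cells of cage k must have quotient 2, leaving (5,2) = 2.
Cage e needs product 10, so (5,5) = 5.
Row 6 already has 2, which forces (6,2) = 4.
Cage e needs product 10, which forces (6,5) = 1.
Cage m needs sum 12, leaving (1,4) = 5.
5 is placed in column 5, so (1,5) = 3.
The 4 cells of cage l must have product 24, leaving (3,4) = 1.
Cage j has sum 13; hence (5,3) = 4.
5 is placed in row 5, leaving (5,4) = 3.
The 4 cells of cage b must have product 240; hence (6,1) = 5.
The 3 cells of cage j must have sum 13, so (6,4) = 6.
Column 3 now contains 4, which forces (3,3) = 6.
The 4 cells of cage l must have product 24, which forces (3,5) = 4.
The 4 cells of cage b must have product 240, which forces (4,1) = 4.
Column 4 now contains 6, which forces (4,4) = 2.
The two cells of cage d must have product 12; hence (4,5) = 6.
Row 5 already has 4, leaving (5,1) = 6.
2 is placed in column 4; hence (2,4) = 4.
Column 5 now contains 4; hence (2,5) = 2.
Completed grid: 1 6 2 5 3 4 / 3 1 5 4 2 6 / 2 3 6 1 4 5 / 4 5 1 2 6 3 / 6 2 4 3 5 1 / 5 4 3 6 1 2.

6 2 4 3 5 1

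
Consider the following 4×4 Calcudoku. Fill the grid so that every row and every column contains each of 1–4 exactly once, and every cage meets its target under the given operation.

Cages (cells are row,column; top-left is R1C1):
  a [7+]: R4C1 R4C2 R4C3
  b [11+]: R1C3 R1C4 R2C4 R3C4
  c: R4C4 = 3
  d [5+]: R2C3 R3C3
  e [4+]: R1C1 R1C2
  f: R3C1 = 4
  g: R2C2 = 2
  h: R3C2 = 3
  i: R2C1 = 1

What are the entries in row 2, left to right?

Cage i is a single given cell, which forces R2C1 = 1.
Cage g is a single given cell, leaving R2C2 = 2.
Cage f is given; hence R3C1 = 4.
H is a freebie, so R3C2 = 3.
4 is placed in column 1, so R4C1 = 2.
Cage c is a single given cell, leaving R4C4 = 3.
Column 1 now contains 1; hence R1C1 = 3.
Column 2 now contains 3; hence R1C2 = 1.
Cage b needs sum 11, leaving R1C3 = 4.
Row 1 now contains 1, which forces R1C4 = 2.
Column 3 already has 4, so R2C3 = 3.
3 is placed in column 4, which forces R2C4 = 4.
Column 4 already has 2, leaving R3C4 = 1.
Column 2 already has 1, which forces R4C2 = 4.
Column 3 already has 4; hence R4C3 = 1.
1 is placed in row 3, which forces R3C3 = 2.
Filled in: 3 1 4 2 / 1 2 3 4 / 4 3 2 1 / 2 4 1 3.

1 2 3 4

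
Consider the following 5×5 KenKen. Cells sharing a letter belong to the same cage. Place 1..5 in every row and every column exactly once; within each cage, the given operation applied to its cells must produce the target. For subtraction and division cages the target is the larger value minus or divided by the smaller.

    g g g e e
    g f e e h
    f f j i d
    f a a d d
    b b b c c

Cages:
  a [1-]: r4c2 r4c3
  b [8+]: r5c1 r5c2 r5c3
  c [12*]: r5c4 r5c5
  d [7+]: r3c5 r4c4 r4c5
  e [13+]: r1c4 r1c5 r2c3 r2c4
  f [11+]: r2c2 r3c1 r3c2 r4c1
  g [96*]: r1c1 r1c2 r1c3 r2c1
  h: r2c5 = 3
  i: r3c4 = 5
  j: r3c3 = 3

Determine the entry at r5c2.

5

The 4 cells of cage g must have product 96, leaving r2c1 = 4.
Cage h is given, so r2c5 = 3.
Cage j is a single given cell, so r3c3 = 3.
I is a freebie, so r3c4 = 5.
3 is placed in column 5, so r5c5 = 4.
Cage e needs sum 13, which forces r2c3 = 5.
4 is placed in row 5, which forces r5c4 = 3.
Cage f needs sum 11, so r3c2 = 4.
Cage g needs product 96, which forces r1c3 = 4.
The 4 cells of cage e must have sum 13, leaving r1c5 = 5.
The 3 cells of cage d must have sum 7, leaving r4c4 = 4.
In row 1, 1 can only go at r1c4, so r1c4 = 1.
1 is placed in column 4; hence r2c4 = 2.
Row 2 already has 2, leaving r2c2 = 1.
Cage f has sum 11, which forces r3c1 = 1.
Row 3 already has 1, leaving r3c5 = 2.
Cage f has sum 11, leaving r4c1 = 5.
Column 5 already has 2, leaving r4c5 = 1.
Column 1 now contains 5, leaving r5c1 = 2.
Row 5 now contains 2; hence r5c2 = 5.
Row 5 now contains 2; hence r5c3 = 1.
Column 1 now contains 2, so r1c1 = 3.
The 4 cells of cage g must have product 96, which forces r1c2 = 2.
Cage a's pair has difference 1; hence r4c2 = 3.
1 is placed in row 4, which forces r4c3 = 2.
Completed grid: 3 2 4 1 5 / 4 1 5 2 3 / 1 4 3 5 2 / 5 3 2 4 1 / 2 5 1 3 4.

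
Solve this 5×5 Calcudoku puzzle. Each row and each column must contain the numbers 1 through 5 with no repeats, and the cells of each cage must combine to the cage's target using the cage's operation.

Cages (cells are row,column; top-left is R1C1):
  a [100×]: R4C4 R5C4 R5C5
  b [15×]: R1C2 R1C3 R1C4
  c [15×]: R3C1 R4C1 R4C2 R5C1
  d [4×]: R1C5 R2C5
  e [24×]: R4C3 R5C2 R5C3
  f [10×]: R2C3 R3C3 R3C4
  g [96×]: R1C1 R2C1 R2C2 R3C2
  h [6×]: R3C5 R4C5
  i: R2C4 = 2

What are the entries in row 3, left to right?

5 4 2 1 3

Cage i is a single given cell, which forces R2C4 = 2.
Cage c has product 15, leaving R4C2 = 1.
Cage a has product 100, so R4C4 = 5.
Cage a needs product 100, which forces R5C4 = 4.
The 3 cells of cage a must have product 100; hence R5C5 = 5.
Cage f needs product 10, leaving R2C3 = 5.
Cage c needs product 15, so R3C1 = 5.
Cage f has product 10, which forces R3C3 = 2.
Column 4 now contains 5, which forces R3C4 = 1.
Row 3 already has 2; hence R3C5 = 3.
5 is placed in row 4, so R4C1 = 3.
The 3 cells of cage e must have product 24, which forces R4C3 = 4.
Column 5 now contains 3, which forces R4C5 = 2.
The 4 cells of cage c must have product 15; hence R5C1 = 1.
Column 3 already has 2, so R5C3 = 3.
The 4 cells of cage g must have product 96; hence R1C1 = 2.
Cage b has product 15, so R1C2 = 5.
3 is placed in column 3; hence R1C3 = 1.
Column 4 now contains 1; hence R1C4 = 3.
1 is placed in row 1, which forces R1C5 = 4.
3 is placed in column 1, so R2C1 = 4.
Cage g has product 96; hence R2C2 = 3.
Column 5 now contains 4, which forces R2C5 = 1.
Row 3 already has 2, leaving R3C2 = 4.
3 is placed in row 5, so R5C2 = 2.
Filled in: 2 5 1 3 4 / 4 3 5 2 1 / 5 4 2 1 3 / 3 1 4 5 2 / 1 2 3 4 5.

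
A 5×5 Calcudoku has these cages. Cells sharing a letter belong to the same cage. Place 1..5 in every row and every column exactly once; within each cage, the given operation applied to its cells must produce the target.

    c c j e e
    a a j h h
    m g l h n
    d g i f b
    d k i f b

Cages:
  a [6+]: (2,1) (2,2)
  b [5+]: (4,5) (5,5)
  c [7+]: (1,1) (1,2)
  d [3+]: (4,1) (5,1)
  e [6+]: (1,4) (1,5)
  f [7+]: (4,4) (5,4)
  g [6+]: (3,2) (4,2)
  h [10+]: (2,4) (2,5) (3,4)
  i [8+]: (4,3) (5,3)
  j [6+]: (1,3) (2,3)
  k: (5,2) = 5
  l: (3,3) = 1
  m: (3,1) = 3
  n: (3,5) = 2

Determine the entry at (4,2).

2

Cage m is given, so (3,1) = 3.
Cage l is a single given cell; hence (3,3) = 1.
N is a freebie; hence (3,5) = 2.
Cage k is a single given cell, so (5,2) = 5.
5 is placed in row 5, leaving (5,3) = 3.
Column 2 now contains 5, which forces (3,2) = 4.
Row 3 now contains 4, leaving (3,4) = 5.
The two cells of cage g must have sum 6; hence (4,2) = 2.
Column 3 already has 3; hence (4,3) = 5.
5 is placed in column 4; hence (4,4) = 3.
Cage c needs two cells with sum 7; hence (1,1) = 4.
Column 2 now contains 2, so (1,2) = 3.
Row 1 now contains 4; hence (1,3) = 2.
Row 1 now contains 2, which forces (1,4) = 1.
Row 1 now contains 4, which forces (1,5) = 5.
Cage a's pair has sum 6, leaving (2,1) = 5.
Column 2 now contains 2, which forces (2,2) = 1.
Column 3 now contains 2; hence (2,3) = 4.
4 is placed in row 2, leaving (2,4) = 2.
4 is placed in row 2, leaving (2,5) = 3.
Row 4 now contains 2, leaving (4,1) = 1.
1 is placed in row 4, leaving (4,5) = 4.
Cage d needs two cells with sum 3, which forces (5,1) = 2.
The two cells of cage f must have sum 7, leaving (5,4) = 4.
4 is placed in column 5; hence (5,5) = 1.
The full grid is 4 3 2 1 5 / 5 1 4 2 3 / 3 4 1 5 2 / 1 2 5 3 4 / 2 5 3 4 1.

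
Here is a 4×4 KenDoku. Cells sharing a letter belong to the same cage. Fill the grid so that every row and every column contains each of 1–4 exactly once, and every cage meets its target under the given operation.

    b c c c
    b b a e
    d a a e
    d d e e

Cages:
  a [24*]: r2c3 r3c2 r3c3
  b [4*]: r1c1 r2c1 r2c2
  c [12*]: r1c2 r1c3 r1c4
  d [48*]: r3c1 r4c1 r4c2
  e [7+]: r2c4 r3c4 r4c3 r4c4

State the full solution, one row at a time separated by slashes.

Cage d has product 48, which forces r3c1 = 4.
Cage d needs product 48, which forces r4c1 = 3.
The 3 cells of cage d must have product 48, leaving r4c2 = 4.
Cage e has sum 7; hence r4c3 = 1.
3 is placed in row 4, which forces r4c4 = 2.
Cage b needs product 4, so r1c1 = 2.
Column 1 now contains 4, so r2c1 = 1.
The 3 cells of cage b must have product 4, leaving r2c2 = 2.
The 3 cells of cage a must have product 24, leaving r2c3 = 4.
1 is placed in row 2; hence r2c4 = 3.
Column 2 now contains 2; hence r3c2 = 3.
Row 3 already has 3, leaving r3c3 = 2.
Column 4 already has 3; hence r3c4 = 1.
Column 2 already has 3, which forces r1c2 = 1.
4 is placed in column 3, so r1c3 = 3.
Column 4 now contains 1, which forces r1c4 = 4.

2 1 3 4 / 1 2 4 3 / 4 3 2 1 / 3 4 1 2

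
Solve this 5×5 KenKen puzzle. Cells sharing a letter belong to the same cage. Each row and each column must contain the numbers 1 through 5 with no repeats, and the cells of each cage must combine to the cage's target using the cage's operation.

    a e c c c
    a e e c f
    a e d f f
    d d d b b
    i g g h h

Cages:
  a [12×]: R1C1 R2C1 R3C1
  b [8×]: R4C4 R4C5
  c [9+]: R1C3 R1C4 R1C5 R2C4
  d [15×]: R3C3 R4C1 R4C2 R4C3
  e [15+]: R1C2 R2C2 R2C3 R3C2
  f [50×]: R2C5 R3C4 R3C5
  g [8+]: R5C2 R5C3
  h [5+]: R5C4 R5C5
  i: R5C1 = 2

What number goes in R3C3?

Cage f needs product 50, so R2C5 = 5.
Cage d needs product 15, which forces R3C3 = 1.
Cage f has product 50, leaving R3C4 = 5.
The 3 cells of cage f must have product 50; hence R3C5 = 2.
Column 5 already has 2, so R4C5 = 4.
I is a freebie; hence R5C1 = 2.
Cage e has sum 15; hence R1C2 = 5.
Row 4 already has 4, leaving R4C4 = 2.
5 is placed in column 2, so R5C2 = 3.
3 is placed in row 5; hence R5C3 = 5.
Cage h needs two cells with sum 5, leaving R5C4 = 4.
The two cells of cage h must have sum 5; hence R5C5 = 1.
The 4 cells of cage c must have sum 9, so R1C3 = 2.
Cage c needs sum 9; hence R1C4 = 1.
1 is placed in column 5, leaving R1C5 = 3.
Cage e has sum 15; hence R2C2 = 2.
The 4 cells of cage e must have sum 15, so R2C3 = 4.
Cage c has sum 9, leaving R2C4 = 3.
Column 2 now contains 3, leaving R3C2 = 4.
The 4 cells of cage d must have product 15, leaving R4C1 = 5.
Column 2 now contains 3, leaving R4C2 = 1.
5 is placed in column 3, leaving R4C3 = 3.
Row 1 now contains 3, which forces R1C1 = 4.
Row 2 now contains 3, so R2C1 = 1.
Row 3 already has 4, leaving R3C1 = 3.
Completed grid: 4 5 2 1 3 / 1 2 4 3 5 / 3 4 1 5 2 / 5 1 3 2 4 / 2 3 5 4 1.

1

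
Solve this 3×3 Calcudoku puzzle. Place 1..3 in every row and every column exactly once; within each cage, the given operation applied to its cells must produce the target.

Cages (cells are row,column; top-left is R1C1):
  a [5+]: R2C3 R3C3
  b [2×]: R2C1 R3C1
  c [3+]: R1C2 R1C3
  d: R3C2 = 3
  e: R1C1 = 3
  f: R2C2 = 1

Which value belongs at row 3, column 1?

1

E is a freebie, which forces R1C1 = 3.
Cage f is a single given cell, so R2C2 = 1.
Cage d is given; hence R3C2 = 3.
3 is placed in row 3, leaving R3C3 = 2.
Column 2 already has 1, which forces R1C2 = 2.
2 is placed in column 3, so R1C3 = 1.
Row 2 already has 1, leaving R2C1 = 2.
2 is placed in column 3, so R2C3 = 3.
2 is placed in row 3; hence R3C1 = 1.
The full grid is 3 2 1 / 2 1 3 / 1 3 2.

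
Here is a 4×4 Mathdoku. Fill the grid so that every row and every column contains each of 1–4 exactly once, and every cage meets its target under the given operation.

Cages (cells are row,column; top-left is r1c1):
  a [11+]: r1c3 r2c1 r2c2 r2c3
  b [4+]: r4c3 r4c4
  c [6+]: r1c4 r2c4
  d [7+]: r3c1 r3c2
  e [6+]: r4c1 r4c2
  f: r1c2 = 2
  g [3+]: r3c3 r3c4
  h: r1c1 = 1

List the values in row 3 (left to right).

4 3 2 1

Cage h is given, which forces r1c1 = 1.
F is a freebie, which forces r1c2 = 2.
2 is placed in row 1, leaving r1c4 = 4.
4 is placed in column 4; hence r2c4 = 2.
2 is placed in column 4, leaving r3c4 = 1.
Column 2 now contains 2, so r4c2 = 4.
Column 4 now contains 1, so r4c4 = 3.
Row 1 now contains 4, so r1c3 = 3.
Cage d's pair has sum 7, so r3c1 = 4.
Column 2 already has 4, leaving r3c2 = 3.
Row 3 already has 1, so r3c3 = 2.
Row 4 now contains 4, so r4c1 = 2.
3 is placed in row 4; hence r4c3 = 1.
Column 1 now contains 4; hence r2c1 = 3.
Column 2 already has 3, leaving r2c2 = 1.
Column 3 already has 1, which forces r2c3 = 4.
Filled in: 1 2 3 4 / 3 1 4 2 / 4 3 2 1 / 2 4 1 3.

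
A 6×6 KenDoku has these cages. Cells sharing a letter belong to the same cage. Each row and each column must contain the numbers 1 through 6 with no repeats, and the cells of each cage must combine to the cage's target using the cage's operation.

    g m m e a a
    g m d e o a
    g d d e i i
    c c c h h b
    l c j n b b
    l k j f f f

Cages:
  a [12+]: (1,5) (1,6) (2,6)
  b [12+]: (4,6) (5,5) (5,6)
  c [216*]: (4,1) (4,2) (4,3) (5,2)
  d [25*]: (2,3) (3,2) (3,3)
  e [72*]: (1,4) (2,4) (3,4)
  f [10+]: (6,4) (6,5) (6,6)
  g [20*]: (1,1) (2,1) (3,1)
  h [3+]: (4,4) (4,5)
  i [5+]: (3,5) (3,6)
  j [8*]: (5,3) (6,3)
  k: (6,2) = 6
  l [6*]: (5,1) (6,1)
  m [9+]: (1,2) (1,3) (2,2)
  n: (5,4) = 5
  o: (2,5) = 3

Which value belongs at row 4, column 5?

1

Cage d needs product 25, leaving (2,3) = 5.
Cage o is a single given cell, which forces (2,5) = 3.
Cage d has product 25; hence (3,2) = 5.
Cage d has product 25, leaving (3,3) = 1.
N is a freebie, which forces (5,4) = 5.
Cage k is given; hence (6,2) = 6.
Cage g has product 20; hence (1,1) = 5.
The 3 cells of cage g must have product 20, leaving (2,1) = 1.
Row 3 already has 1, so (3,1) = 4.
Cage i's pair has sum 5, leaving (3,5) = 2.
The two cells of cage i must have sum 5, so (3,6) = 3.
Cage c has product 216; hence (4,2) = 4.
Column 5 now contains 2, which forces (4,5) = 1.
Column 2 now contains 6, so (5,2) = 3.
Cage m has sum 9; hence (1,2) = 1.
Cage m needs sum 9; hence (1,3) = 6.
The 3 cells of cage e must have product 72, leaving (1,4) = 3.
Row 1 already has 6, leaving (1,5) = 4.
Row 1 already has 4, so (1,6) = 2.
4 is placed in column 2, leaving (2,2) = 2.
The 3 cells of cage e must have product 72, so (2,4) = 4.
Row 2 already has 4, leaving (2,6) = 6.
3 is placed in row 3, so (3,4) = 6.
Column 3 already has 6; hence (4,3) = 3.
1 is placed in row 4, which forces (4,4) = 2.
Column 6 now contains 6, which forces (4,6) = 5.
The two cells of cage l must have product 6, leaving (5,1) = 2.
Row 5 already has 2, which forces (5,3) = 4.
Column 5 already has 4, which forces (5,5) = 6.
Row 5 already has 4; hence (5,6) = 1.
The two cells of cage l must have product 6, leaving (6,1) = 3.
Column 3 already has 4, leaving (6,3) = 2.
Column 4 already has 4, leaving (6,4) = 1.
Column 5 already has 4, so (6,5) = 5.
1 is placed in column 6, which forces (6,6) = 4.
Row 4 already has 3; hence (4,1) = 6.
Filled in: 5 1 6 3 4 2 / 1 2 5 4 3 6 / 4 5 1 6 2 3 / 6 4 3 2 1 5 / 2 3 4 5 6 1 / 3 6 2 1 5 4.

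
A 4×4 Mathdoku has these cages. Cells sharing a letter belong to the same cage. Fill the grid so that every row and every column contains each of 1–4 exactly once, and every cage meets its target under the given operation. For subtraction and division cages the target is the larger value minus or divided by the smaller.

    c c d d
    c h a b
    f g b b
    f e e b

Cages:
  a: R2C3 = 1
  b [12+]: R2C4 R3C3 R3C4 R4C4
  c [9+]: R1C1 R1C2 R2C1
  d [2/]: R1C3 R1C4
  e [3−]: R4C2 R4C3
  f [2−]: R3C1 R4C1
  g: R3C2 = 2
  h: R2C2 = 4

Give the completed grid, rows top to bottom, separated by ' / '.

4 3 2 1 / 2 4 1 3 / 1 2 3 4 / 3 1 4 2

H is a freebie; hence R2C2 = 4.
A is a freebie; hence R2C3 = 1.
Cage g is given, so R3C2 = 2.
Column 2 now contains 4, which forces R4C2 = 1.
Column 3 already has 1, so R4C3 = 4.
The 3 cells of cage c must have sum 9; hence R1C1 = 4.
Column 2 now contains 2; hence R1C2 = 3.
4 is placed in column 3, leaving R1C3 = 2.
Row 1 now contains 4, which forces R1C4 = 1.
Cage c needs sum 9, which forces R2C1 = 2.
2 is placed in row 2; hence R2C4 = 3.
4 is placed in column 1, so R3C1 = 1.
4 is placed in column 3, which forces R3C3 = 3.
Cage b has sum 12, leaving R3C4 = 4.
2 is placed in column 1; hence R4C1 = 3.
3 is placed in column 4; hence R4C4 = 2.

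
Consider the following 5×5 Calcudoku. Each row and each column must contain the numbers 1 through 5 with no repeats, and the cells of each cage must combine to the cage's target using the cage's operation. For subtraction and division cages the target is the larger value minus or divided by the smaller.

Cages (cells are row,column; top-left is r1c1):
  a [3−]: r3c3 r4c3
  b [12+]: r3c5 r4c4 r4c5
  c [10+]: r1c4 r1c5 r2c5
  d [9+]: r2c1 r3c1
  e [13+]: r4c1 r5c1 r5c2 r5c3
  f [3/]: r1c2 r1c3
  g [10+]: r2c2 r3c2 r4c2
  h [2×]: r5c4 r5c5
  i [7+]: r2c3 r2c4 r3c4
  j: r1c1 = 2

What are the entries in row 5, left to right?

J is a freebie, which forces r1c1 = 2.
Cage c has sum 10; hence r2c5 = 1.
Cage e has sum 13; hence r4c1 = 1.
Column 5 already has 1; hence r5c5 = 2.
Row 5 already has 2, leaving r5c4 = 1.
The 3 cells of cage i must have sum 7, leaving r2c3 = 2.
Cage i has sum 7, leaving r2c4 = 3.
1 is placed in column 4, leaving r3c4 = 2.
Cage a needs two cells with difference 3; hence r3c3 = 1.
The two cells of cage a must have difference 3; hence r4c3 = 4.
Row 4 already has 4, leaving r4c4 = 5.
Row 4 now contains 5, so r4c5 = 3.
Cage f's pair has quotient 3, which forces r1c2 = 1.
Column 3 already has 1, which forces r1c3 = 3.
Column 4 already has 5, so r1c4 = 4.
Cage c needs sum 10, leaving r1c5 = 5.
Cage g has sum 10, leaving r2c2 = 5.
Row 3 already has 1, so r3c2 = 3.
Cage b needs sum 12; hence r3c5 = 4.
Row 4 now contains 5, leaving r4c2 = 2.
Column 2 already has 3; hence r5c2 = 4.
Column 3 now contains 3, which forces r5c3 = 5.
Row 2 already has 5, which forces r2c1 = 4.
4 is placed in row 3, which forces r3c1 = 5.
5 is placed in row 5, so r5c1 = 3.
The full grid is 2 1 3 4 5 / 4 5 2 3 1 / 5 3 1 2 4 / 1 2 4 5 3 / 3 4 5 1 2.

3 4 5 1 2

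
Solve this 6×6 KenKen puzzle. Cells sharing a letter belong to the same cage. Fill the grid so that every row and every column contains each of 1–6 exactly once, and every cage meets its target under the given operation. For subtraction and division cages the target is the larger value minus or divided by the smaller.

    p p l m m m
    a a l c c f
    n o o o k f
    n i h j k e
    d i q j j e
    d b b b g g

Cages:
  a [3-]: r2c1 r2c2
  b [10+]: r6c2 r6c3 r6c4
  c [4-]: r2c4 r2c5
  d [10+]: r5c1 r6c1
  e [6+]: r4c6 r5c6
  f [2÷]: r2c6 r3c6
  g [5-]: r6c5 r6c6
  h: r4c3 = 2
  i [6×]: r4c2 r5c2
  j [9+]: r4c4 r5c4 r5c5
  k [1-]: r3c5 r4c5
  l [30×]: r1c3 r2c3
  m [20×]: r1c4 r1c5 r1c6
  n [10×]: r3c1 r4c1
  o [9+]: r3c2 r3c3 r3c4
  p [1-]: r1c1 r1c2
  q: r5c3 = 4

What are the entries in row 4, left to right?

5 6 2 1 3 4

Cage h is given; hence r4c3 = 2.
Cage q is given; hence r5c3 = 4.
Cage n needs two cells with product 10, which forces r3c1 = 2.
Row 4 now contains 2, so r4c1 = 5.
Row 5 now contains 4, leaving r5c1 = 6.
The two cells of cage d must have sum 10, so r6c1 = 4.
In row 1, 2 can only go at r1c2, so r1c2 = 2.
Cage i needs two cells with product 6, so r4c2 = 6.
Column 2 now contains 2, leaving r5c2 = 1.
The two cells of cage a must have difference 3; hence r2c1 = 1.
Column 2 now contains 6, leaving r2c2 = 4.
1 is placed in column 1, which forces r1c1 = 3.
The only place for 6 in row 1 is r1c3.
Column 3 now contains 6, leaving r2c3 = 5.
Row 2 needs a 3, and only r2c6 is open for it.
The two cells of cage f must have quotient 2; hence r3c6 = 6.
6 is placed in column 6, leaving r6c6 = 1.
1 is placed in column 6, so r4c6 = 4.
The two cells of cage e must have sum 6, so r5c6 = 2.
The 3 cells of cage b must have sum 10, so r6c2 = 5.
Row 6 already has 1, so r6c3 = 3.
The 3 cells of cage b must have sum 10, so r6c4 = 2.
Row 6 already has 1, so r6c5 = 6.
Column 6 now contains 4; hence r1c6 = 5.
2 is placed in column 4; hence r2c4 = 6.
Column 5 now contains 6, leaving r2c5 = 2.
5 is placed in column 2, which forces r3c2 = 3.
3 is placed in column 3, so r3c3 = 1.
Cage o needs sum 9, so r3c4 = 5.
The two cells of cage k must have difference 1, which forces r3c5 = 4.
Row 4 already has 4; hence r4c4 = 1.
Row 4 already has 4, which forces r4c5 = 3.
Column 4 already has 5, which forces r5c4 = 3.
Column 5 now contains 3, leaving r5c5 = 5.
Column 4 now contains 1, so r1c4 = 4.
Column 5 now contains 4; hence r1c5 = 1.
Completed grid: 3 2 6 4 1 5 / 1 4 5 6 2 3 / 2 3 1 5 4 6 / 5 6 2 1 3 4 / 6 1 4 3 5 2 / 4 5 3 2 6 1.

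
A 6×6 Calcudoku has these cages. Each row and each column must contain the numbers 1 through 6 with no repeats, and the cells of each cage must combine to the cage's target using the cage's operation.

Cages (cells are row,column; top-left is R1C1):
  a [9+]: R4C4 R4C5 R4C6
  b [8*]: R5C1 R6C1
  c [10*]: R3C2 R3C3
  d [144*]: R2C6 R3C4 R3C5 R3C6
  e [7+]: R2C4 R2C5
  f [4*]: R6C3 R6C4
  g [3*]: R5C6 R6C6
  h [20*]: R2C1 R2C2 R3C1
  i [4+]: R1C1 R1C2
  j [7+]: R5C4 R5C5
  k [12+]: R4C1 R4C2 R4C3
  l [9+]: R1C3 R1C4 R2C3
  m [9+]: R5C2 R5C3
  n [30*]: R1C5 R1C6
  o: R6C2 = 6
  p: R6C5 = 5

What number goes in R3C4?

3

Cage o is given; hence R6C2 = 6.
Cage p is given, leaving R6C5 = 5.
5 is placed in column 5, leaving R1C5 = 6.
Cage n's pair has product 30, so R1C6 = 5.
In row 6, 2 can only go at R6C1, so R6C1 = 2.
Column 1 now contains 2; hence R5C1 = 4.
Cage h needs product 20; hence R2C2 = 4.
The two cells of cage m must have sum 9, so R5C2 = 3.
Cage m's pair has sum 9; hence R5C3 = 6.
Row 5 now contains 6, which forces R5C4 = 5.
Row 5 already has 3, which forces R5C6 = 1.
Column 6 now contains 1, which forces R6C6 = 3.
Cage i needs two cells with sum 4; hence R1C1 = 3.
Column 2 now contains 3, so R1C2 = 1.
The two cells of cage e must have sum 7; hence R2C4 = 6.
Cage e's pair has sum 7; hence R2C5 = 1.
Row 2 now contains 6, which forces R2C6 = 2.
Column 1 already has 3, so R4C1 = 6.
Row 4 already has 6; hence R4C6 = 4.
1 is placed in row 5, which forces R5C5 = 2.
Row 2 now contains 1, so R2C1 = 5.
The 3 cells of cage l must have sum 9, which forces R2C3 = 3.
The 3 cells of cage h must have product 20, which forces R3C1 = 1.
4 is placed in column 6, which forces R3C6 = 6.
Cage k needs sum 12, which forces R4C2 = 5.
Cage k needs sum 12, leaving R4C3 = 1.
The 3 cells of cage a must have sum 9, which forces R4C4 = 2.
Column 5 now contains 2, so R4C5 = 3.
Column 3 already has 1, which forces R6C3 = 4.
Row 6 now contains 4, leaving R6C4 = 1.
4 is placed in column 3, which forces R1C3 = 2.
Column 4 now contains 2, so R1C4 = 4.
Column 2 already has 5, which forces R3C2 = 2.
The two cells of cage c must have product 10; hence R3C3 = 5.
Cage d needs product 144, leaving R3C4 = 3.
3 is placed in column 5, leaving R3C5 = 4.
The full grid is 3 1 2 4 6 5 / 5 4 3 6 1 2 / 1 2 5 3 4 6 / 6 5 1 2 3 4 / 4 3 6 5 2 1 / 2 6 4 1 5 3.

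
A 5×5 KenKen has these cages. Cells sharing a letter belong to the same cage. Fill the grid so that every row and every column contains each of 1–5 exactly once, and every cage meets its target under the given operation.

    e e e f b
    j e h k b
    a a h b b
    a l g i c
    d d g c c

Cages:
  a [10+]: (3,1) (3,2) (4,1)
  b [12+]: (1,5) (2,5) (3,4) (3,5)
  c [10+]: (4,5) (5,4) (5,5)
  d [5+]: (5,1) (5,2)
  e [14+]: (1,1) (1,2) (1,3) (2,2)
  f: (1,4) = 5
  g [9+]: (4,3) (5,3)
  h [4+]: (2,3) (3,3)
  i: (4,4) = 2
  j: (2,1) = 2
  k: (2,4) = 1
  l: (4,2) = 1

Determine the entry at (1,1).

4

Cage f is a single given cell, so (1,4) = 5.
Cage j is given; hence (2,1) = 2.
Cage k is a single given cell; hence (2,4) = 1.
Cage l is given, leaving (4,2) = 1.
I is a freebie, leaving (4,4) = 2.
Cage e needs sum 14, which forces (2,2) = 5.
1 is placed in row 2, so (2,3) = 3.
Row 2 already has 3, which forces (2,5) = 4.
The two cells of cage h must have sum 4, so (3,3) = 1.
Cage c needs sum 10, so (4,5) = 5.
Row 4 now contains 5; hence (4,1) = 3.
Row 4 now contains 5, leaving (4,3) = 4.
Column 1 already has 3; hence (5,1) = 1.
The two cells of cage g must have sum 9, so (5,3) = 5.
1 is placed in row 5, which forces (5,5) = 2.
Column 1 already has 3, so (1,1) = 4.
Cage e has sum 14, which forces (1,2) = 3.
Column 3 now contains 4, so (1,3) = 2.
The 4 cells of cage b must have sum 12, so (1,5) = 1.
4 is placed in column 1; hence (3,1) = 5.
Column 2 already has 3, so (3,2) = 2.
Cage b needs sum 12, so (3,4) = 4.
2 is placed in column 5, which forces (3,5) = 3.
2 is placed in row 5; hence (5,2) = 4.
The 3 cells of cage c must have sum 10; hence (5,4) = 3.
The full grid is 4 3 2 5 1 / 2 5 3 1 4 / 5 2 1 4 3 / 3 1 4 2 5 / 1 4 5 3 2.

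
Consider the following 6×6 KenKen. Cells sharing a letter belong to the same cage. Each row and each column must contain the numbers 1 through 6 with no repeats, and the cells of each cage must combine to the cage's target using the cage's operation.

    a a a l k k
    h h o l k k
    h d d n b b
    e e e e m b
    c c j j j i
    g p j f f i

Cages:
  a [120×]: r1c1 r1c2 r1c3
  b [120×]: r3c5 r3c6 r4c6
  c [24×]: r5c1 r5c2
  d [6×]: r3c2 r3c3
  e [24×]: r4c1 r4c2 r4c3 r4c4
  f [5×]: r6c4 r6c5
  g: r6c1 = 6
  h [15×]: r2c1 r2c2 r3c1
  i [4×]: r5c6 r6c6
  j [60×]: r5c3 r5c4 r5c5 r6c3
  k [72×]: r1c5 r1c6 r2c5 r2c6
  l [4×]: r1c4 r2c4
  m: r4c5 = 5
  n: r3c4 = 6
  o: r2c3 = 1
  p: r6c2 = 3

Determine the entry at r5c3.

Cage o is a single given cell, which forces r2c3 = 1.
Row 2 now contains 1; hence r2c4 = 4.
N is a freebie, which forces r3c4 = 6.
Cage m is a single given cell; hence r4c5 = 5.
G is a freebie, leaving r6c1 = 6.
Cage p is a single given cell, leaving r6c2 = 3.
Column 5 now contains 5; hence r6c5 = 1.
Row 6 already has 1; hence r6c6 = 4.
Column 4 already has 4; hence r1c4 = 1.
The 3 cells of cage h must have product 15, so r2c1 = 3.
3 is placed in column 2, leaving r2c2 = 5.
Cage h needs product 15, so r3c1 = 1.
Cage d needs two cells with product 6; hence r3c2 = 2.
The two cells of cage d must have product 6, which forces r3c3 = 3.
Column 5 now contains 5, which forces r3c5 = 4.
Column 6 now contains 4; hence r3c6 = 5.
Column 6 now contains 4, so r4c6 = 6.
Column 1 now contains 6, leaving r5c1 = 4.
Cage c's pair has product 24, leaving r5c2 = 6.
Column 6 now contains 4; hence r5c6 = 1.
Row 6 already has 1, which forces r6c4 = 5.
Column 1 now contains 4; hence r1c1 = 5.
Column 2 already has 6, leaving r1c2 = 4.
Cage a has product 120; hence r1c3 = 6.
Cage k has product 72, leaving r1c5 = 2.
Cage k needs product 72; hence r1c6 = 3.
Cage k has product 72, leaving r2c5 = 6.
6 is placed in column 6, which forces r2c6 = 2.
Column 1 now contains 4; hence r4c1 = 2.
Cage e needs product 24, which forces r4c2 = 1.
The 4 cells of cage e must have product 24, leaving r4c3 = 4.
Cage e needs product 24, which forces r4c4 = 3.
The 4 cells of cage j must have product 60; hence r5c3 = 5.
3 is placed in column 4, so r5c4 = 2.
2 is placed in column 5, so r5c5 = 3.
Row 6 now contains 5; hence r6c3 = 2.
Completed grid: 5 4 6 1 2 3 / 3 5 1 4 6 2 / 1 2 3 6 4 5 / 2 1 4 3 5 6 / 4 6 5 2 3 1 / 6 3 2 5 1 4.

5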